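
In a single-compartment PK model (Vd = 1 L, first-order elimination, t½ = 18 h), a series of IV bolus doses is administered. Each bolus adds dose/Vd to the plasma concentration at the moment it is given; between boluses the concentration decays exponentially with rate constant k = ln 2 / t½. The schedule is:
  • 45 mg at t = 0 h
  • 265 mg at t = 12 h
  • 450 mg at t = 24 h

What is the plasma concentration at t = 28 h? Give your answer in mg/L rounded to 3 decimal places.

k = ln 2 / 18 = 0.03851 per h
Dose 1 (45 mg at t=0 h): 45·exp(−0.03851·28) = 15.309 mg/L
Dose 2 (265 mg at t=12 h): 265·exp(−0.03851·16) = 143.108 mg/L
Dose 3 (450 mg at t=24 h): 450·exp(−0.03851·4) = 385.760 mg/L
C(28) = 15.309 + 143.108 + 385.760 = 544.177 mg/L

544.177 mg/L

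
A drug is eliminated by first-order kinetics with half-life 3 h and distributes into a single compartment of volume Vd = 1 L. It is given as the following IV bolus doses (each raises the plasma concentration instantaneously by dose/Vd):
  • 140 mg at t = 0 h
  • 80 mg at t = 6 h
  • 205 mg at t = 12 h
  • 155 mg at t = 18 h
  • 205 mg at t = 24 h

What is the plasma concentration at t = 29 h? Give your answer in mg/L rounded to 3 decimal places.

k = ln 2 / 3 = 0.23105 per h
Dose 1 (140 mg at t=0 h): 140·exp(−0.23105·29) = 0.172 mg/L
Dose 2 (80 mg at t=6 h): 80·exp(−0.23105·23) = 0.394 mg/L
Dose 3 (205 mg at t=12 h): 205·exp(−0.23105·17) = 4.036 mg/L
Dose 4 (155 mg at t=18 h): 155·exp(−0.23105·11) = 12.205 mg/L
Dose 5 (205 mg at t=24 h): 205·exp(−0.23105·5) = 64.571 mg/L
C(29) = 0.172 + 0.394 + 4.036 + 12.205 + 64.571 = 81.378 mg/L

81.378 mg/L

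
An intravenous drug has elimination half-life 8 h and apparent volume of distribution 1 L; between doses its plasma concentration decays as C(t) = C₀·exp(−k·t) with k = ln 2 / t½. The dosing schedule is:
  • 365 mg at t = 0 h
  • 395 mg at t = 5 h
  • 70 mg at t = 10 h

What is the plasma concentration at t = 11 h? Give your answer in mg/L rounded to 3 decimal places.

k = ln 2 / 8 = 0.08664 per h
Dose 1 (365 mg at t=0 h): 365·exp(−0.08664·11) = 140.727 mg/L
Dose 2 (395 mg at t=5 h): 395·exp(−0.08664·6) = 234.868 mg/L
Dose 3 (70 mg at t=10 h): 70·exp(−0.08664·1) = 64.190 mg/L
C(11) = 140.727 + 234.868 + 64.190 = 439.785 mg/L

439.785 mg/L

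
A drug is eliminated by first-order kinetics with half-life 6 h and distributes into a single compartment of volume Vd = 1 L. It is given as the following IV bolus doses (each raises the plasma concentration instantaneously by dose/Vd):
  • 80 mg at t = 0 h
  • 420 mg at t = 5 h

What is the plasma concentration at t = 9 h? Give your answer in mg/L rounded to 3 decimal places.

292.868 mg/L

k = ln 2 / 6 = 0.11552 per h
Dose 1 (80 mg at t=0 h): 80·exp(−0.11552·9) = 28.284 mg/L
Dose 2 (420 mg at t=5 h): 420·exp(−0.11552·4) = 264.583 mg/L
C(9) = 28.284 + 264.583 = 292.868 mg/L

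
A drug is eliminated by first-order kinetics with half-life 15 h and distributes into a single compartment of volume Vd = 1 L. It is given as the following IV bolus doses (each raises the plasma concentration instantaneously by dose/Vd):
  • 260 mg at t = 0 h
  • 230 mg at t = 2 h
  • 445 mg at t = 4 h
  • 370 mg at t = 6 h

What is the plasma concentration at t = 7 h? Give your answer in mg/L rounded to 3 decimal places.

1111.383 mg/L

k = ln 2 / 15 = 0.04621 per h
Dose 1 (260 mg at t=0 h): 260·exp(−0.04621·7) = 188.145 mg/L
Dose 2 (230 mg at t=2 h): 230·exp(−0.04621·5) = 182.551 mg/L
Dose 3 (445 mg at t=4 h): 445·exp(−0.04621·3) = 387.395 mg/L
Dose 4 (370 mg at t=6 h): 370·exp(−0.04621·1) = 353.291 mg/L
C(7) = 188.145 + 182.551 + 387.395 + 353.291 = 1111.383 mg/L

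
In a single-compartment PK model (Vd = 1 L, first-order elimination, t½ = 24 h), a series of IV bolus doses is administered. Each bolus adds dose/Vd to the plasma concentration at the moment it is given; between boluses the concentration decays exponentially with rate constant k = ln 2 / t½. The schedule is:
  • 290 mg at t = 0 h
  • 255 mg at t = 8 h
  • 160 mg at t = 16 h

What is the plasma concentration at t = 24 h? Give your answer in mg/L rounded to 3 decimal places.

432.632 mg/L

k = ln 2 / 24 = 0.02888 per h
Dose 1 (290 mg at t=0 h): 290·exp(−0.02888·24) = 145.000 mg/L
Dose 2 (255 mg at t=8 h): 255·exp(−0.02888·16) = 160.640 mg/L
Dose 3 (160 mg at t=16 h): 160·exp(−0.02888·8) = 126.992 mg/L
C(24) = 145.000 + 160.640 + 126.992 = 432.632 mg/L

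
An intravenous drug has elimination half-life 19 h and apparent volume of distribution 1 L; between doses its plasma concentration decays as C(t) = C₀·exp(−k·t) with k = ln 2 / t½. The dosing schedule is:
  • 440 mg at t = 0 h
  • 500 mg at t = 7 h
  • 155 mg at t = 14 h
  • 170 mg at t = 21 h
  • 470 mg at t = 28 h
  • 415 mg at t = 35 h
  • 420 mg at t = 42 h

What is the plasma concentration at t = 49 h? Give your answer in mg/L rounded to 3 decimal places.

k = ln 2 / 19 = 0.03648 per h
Dose 1 (440 mg at t=0 h): 440·exp(−0.03648·49) = 73.640 mg/L
Dose 2 (500 mg at t=7 h): 500·exp(−0.03648·42) = 108.028 mg/L
Dose 3 (155 mg at t=14 h): 155·exp(−0.03648·35) = 43.232 mg/L
Dose 4 (170 mg at t=21 h): 170·exp(−0.03648·28) = 61.210 mg/L
Dose 5 (470 mg at t=28 h): 470·exp(−0.03648·21) = 218.464 mg/L
Dose 6 (415 mg at t=35 h): 415·exp(−0.03648·14) = 249.021 mg/L
Dose 7 (420 mg at t=42 h): 420·exp(−0.03648·7) = 325.345 mg/L
C(49) = 73.640 + 108.028 + 43.232 + 61.210 + 218.464 + 249.021 + 325.345 = 1078.940 mg/L

1078.940 mg/L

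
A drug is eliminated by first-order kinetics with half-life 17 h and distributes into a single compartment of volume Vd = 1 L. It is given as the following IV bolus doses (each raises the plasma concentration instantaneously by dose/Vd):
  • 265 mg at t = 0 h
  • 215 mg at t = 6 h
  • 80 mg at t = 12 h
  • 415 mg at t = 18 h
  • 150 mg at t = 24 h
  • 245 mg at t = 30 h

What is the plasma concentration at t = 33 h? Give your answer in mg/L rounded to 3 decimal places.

k = ln 2 / 17 = 0.04077 per h
Dose 1 (265 mg at t=0 h): 265·exp(−0.04077·33) = 69.007 mg/L
Dose 2 (215 mg at t=6 h): 215·exp(−0.04077·27) = 71.504 mg/L
Dose 3 (80 mg at t=12 h): 80·exp(−0.04077·21) = 33.980 mg/L
Dose 4 (415 mg at t=18 h): 415·exp(−0.04077·15) = 225.130 mg/L
Dose 5 (150 mg at t=24 h): 150·exp(−0.04077·9) = 103.926 mg/L
Dose 6 (245 mg at t=30 h): 245·exp(−0.04077·3) = 216.792 mg/L
C(33) = 69.007 + 71.504 + 33.980 + 225.130 + 103.926 + 216.792 = 720.339 mg/L

720.339 mg/L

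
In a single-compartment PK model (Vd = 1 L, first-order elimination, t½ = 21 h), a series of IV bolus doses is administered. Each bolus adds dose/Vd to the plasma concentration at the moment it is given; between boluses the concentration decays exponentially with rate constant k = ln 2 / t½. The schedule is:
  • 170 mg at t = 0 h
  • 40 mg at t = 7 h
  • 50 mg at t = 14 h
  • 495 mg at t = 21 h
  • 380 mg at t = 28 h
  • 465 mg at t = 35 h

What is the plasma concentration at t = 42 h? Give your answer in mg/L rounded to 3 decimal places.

930.897 mg/L

k = ln 2 / 21 = 0.03301 per h
Dose 1 (170 mg at t=0 h): 170·exp(−0.03301·42) = 42.500 mg/L
Dose 2 (40 mg at t=7 h): 40·exp(−0.03301·35) = 12.599 mg/L
Dose 3 (50 mg at t=14 h): 50·exp(−0.03301·28) = 19.843 mg/L
Dose 4 (495 mg at t=21 h): 495·exp(−0.03301·21) = 247.500 mg/L
Dose 5 (380 mg at t=28 h): 380·exp(−0.03301·14) = 239.385 mg/L
Dose 6 (465 mg at t=35 h): 465·exp(−0.03301·7) = 369.071 mg/L
C(42) = 42.500 + 12.599 + 19.843 + 247.500 + 239.385 + 369.071 = 930.897 mg/L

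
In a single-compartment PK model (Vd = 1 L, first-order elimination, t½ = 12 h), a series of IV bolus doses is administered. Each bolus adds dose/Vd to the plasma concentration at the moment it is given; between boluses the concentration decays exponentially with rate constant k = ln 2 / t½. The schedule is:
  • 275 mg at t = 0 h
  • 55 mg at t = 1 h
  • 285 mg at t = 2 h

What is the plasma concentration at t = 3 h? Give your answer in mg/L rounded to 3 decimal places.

k = ln 2 / 12 = 0.05776 per h
Dose 1 (275 mg at t=0 h): 275·exp(−0.05776·3) = 231.247 mg/L
Dose 2 (55 mg at t=1 h): 55·exp(−0.05776·2) = 48.999 mg/L
Dose 3 (285 mg at t=2 h): 285·exp(−0.05776·1) = 269.004 mg/L
C(3) = 231.247 + 48.999 + 269.004 = 549.250 mg/L

549.250 mg/L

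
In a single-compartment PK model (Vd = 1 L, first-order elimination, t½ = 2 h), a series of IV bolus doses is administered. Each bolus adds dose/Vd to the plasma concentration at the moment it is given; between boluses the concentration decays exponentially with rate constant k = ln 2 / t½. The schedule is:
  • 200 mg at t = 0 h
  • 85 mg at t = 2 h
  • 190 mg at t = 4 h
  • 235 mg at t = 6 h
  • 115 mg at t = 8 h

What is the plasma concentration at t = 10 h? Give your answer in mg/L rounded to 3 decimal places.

151.562 mg/L

k = ln 2 / 2 = 0.34657 per h
Dose 1 (200 mg at t=0 h): 200·exp(−0.34657·10) = 6.250 mg/L
Dose 2 (85 mg at t=2 h): 85·exp(−0.34657·8) = 5.312 mg/L
Dose 3 (190 mg at t=4 h): 190·exp(−0.34657·6) = 23.750 mg/L
Dose 4 (235 mg at t=6 h): 235·exp(−0.34657·4) = 58.750 mg/L
Dose 5 (115 mg at t=8 h): 115·exp(−0.34657·2) = 57.500 mg/L
C(10) = 6.250 + 5.312 + 23.750 + 58.750 + 57.500 = 151.562 mg/L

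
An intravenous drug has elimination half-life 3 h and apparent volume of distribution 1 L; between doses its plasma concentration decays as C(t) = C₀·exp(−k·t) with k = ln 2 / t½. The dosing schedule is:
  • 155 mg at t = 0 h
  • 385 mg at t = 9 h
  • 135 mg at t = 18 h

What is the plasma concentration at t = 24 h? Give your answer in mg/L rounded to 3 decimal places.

k = ln 2 / 3 = 0.23105 per h
Dose 1 (155 mg at t=0 h): 155·exp(−0.23105·24) = 0.605 mg/L
Dose 2 (385 mg at t=9 h): 385·exp(−0.23105·15) = 12.031 mg/L
Dose 3 (135 mg at t=18 h): 135·exp(−0.23105·6) = 33.750 mg/L
C(24) = 0.605 + 12.031 + 33.750 = 46.387 mg/L

46.387 mg/L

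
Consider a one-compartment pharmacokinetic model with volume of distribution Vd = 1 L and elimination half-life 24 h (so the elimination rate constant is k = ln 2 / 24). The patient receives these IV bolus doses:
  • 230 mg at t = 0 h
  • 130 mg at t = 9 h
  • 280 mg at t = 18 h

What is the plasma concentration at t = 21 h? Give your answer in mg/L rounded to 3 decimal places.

474.093 mg/L

k = ln 2 / 24 = 0.02888 per h
Dose 1 (230 mg at t=0 h): 230·exp(−0.02888·21) = 125.408 mg/L
Dose 2 (130 mg at t=9 h): 130·exp(−0.02888·12) = 91.924 mg/L
Dose 3 (280 mg at t=18 h): 280·exp(−0.02888·3) = 256.761 mg/L
C(21) = 125.408 + 91.924 + 256.761 = 474.093 mg/L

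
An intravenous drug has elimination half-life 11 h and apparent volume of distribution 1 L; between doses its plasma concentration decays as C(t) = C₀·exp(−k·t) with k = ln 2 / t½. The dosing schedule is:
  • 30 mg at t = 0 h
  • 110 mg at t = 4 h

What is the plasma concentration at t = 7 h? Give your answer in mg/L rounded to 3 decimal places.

k = ln 2 / 11 = 0.06301 per h
Dose 1 (30 mg at t=0 h): 30·exp(−0.06301·7) = 19.300 mg/L
Dose 2 (110 mg at t=4 h): 110·exp(−0.06301·3) = 91.053 mg/L
C(7) = 19.300 + 91.053 = 110.353 mg/L

110.353 mg/L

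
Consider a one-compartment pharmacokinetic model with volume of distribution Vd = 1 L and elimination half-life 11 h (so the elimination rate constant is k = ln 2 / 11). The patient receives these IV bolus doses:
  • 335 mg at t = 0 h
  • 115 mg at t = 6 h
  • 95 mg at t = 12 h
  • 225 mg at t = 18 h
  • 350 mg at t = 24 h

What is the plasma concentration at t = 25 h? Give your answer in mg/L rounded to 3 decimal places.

k = ln 2 / 11 = 0.06301 per h
Dose 1 (335 mg at t=0 h): 335·exp(−0.06301·25) = 69.324 mg/L
Dose 2 (115 mg at t=6 h): 115·exp(−0.06301·19) = 34.733 mg/L
Dose 3 (95 mg at t=12 h): 95·exp(−0.06301·13) = 41.876 mg/L
Dose 4 (225 mg at t=18 h): 225·exp(−0.06301·7) = 144.750 mg/L
Dose 5 (350 mg at t=24 h): 350·exp(−0.06301·1) = 328.626 mg/L
C(25) = 69.324 + 34.733 + 41.876 + 144.750 + 328.626 = 619.308 mg/L

619.308 mg/L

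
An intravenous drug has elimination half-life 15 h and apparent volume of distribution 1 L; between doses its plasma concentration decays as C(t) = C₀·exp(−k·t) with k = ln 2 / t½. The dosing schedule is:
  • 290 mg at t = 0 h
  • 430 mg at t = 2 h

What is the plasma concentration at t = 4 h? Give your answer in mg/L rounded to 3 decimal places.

k = ln 2 / 15 = 0.04621 per h
Dose 1 (290 mg at t=0 h): 290·exp(−0.04621·4) = 241.059 mg/L
Dose 2 (430 mg at t=2 h): 430·exp(−0.04621·2) = 392.041 mg/L
C(4) = 241.059 + 392.041 = 633.100 mg/L

633.100 mg/L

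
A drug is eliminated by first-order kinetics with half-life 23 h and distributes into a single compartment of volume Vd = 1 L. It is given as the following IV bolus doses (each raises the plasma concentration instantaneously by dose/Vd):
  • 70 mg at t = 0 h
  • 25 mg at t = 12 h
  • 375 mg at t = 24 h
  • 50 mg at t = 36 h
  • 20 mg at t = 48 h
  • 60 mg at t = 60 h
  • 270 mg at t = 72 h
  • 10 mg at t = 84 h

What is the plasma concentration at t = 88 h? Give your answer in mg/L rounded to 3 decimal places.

k = ln 2 / 23 = 0.03014 per h
Dose 1 (70 mg at t=0 h): 70·exp(−0.03014·88) = 4.935 mg/L
Dose 2 (25 mg at t=12 h): 25·exp(−0.03014·76) = 2.531 mg/L
Dose 3 (375 mg at t=24 h): 375·exp(−0.03014·64) = 54.498 mg/L
Dose 4 (50 mg at t=36 h): 50·exp(−0.03014·52) = 10.432 mg/L
Dose 5 (20 mg at t=48 h): 20·exp(−0.03014·40) = 5.991 mg/L
Dose 6 (60 mg at t=60 h): 60·exp(−0.03014·28) = 25.804 mg/L
Dose 7 (270 mg at t=72 h): 270·exp(−0.03014·16) = 166.706 mg/L
Dose 8 (10 mg at t=84 h): 10·exp(−0.03014·4) = 8.864 mg/L
C(88) = 4.935 + 2.531 + 54.498 + 10.432 + 5.991 + 25.804 + 166.706 + 8.864 = 279.762 mg/L

279.762 mg/L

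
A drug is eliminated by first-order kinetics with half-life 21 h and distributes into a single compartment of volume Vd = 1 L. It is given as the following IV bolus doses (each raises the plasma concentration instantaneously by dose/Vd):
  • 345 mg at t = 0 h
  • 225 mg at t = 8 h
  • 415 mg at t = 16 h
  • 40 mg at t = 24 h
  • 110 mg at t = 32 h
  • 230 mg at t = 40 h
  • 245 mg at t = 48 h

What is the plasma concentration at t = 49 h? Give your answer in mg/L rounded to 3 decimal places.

k = ln 2 / 21 = 0.03301 per h
Dose 1 (345 mg at t=0 h): 345·exp(−0.03301·49) = 68.457 mg/L
Dose 2 (225 mg at t=8 h): 225·exp(−0.03301·41) = 58.138 mg/L
Dose 3 (415 mg at t=16 h): 415·exp(−0.03301·33) = 139.637 mg/L
Dose 4 (40 mg at t=24 h): 40·exp(−0.03301·25) = 17.526 mg/L
Dose 5 (110 mg at t=32 h): 110·exp(−0.03301·17) = 62.763 mg/L
Dose 6 (230 mg at t=40 h): 230·exp(−0.03301·9) = 170.889 mg/L
Dose 7 (245 mg at t=48 h): 245·exp(−0.03301·1) = 237.045 mg/L
C(49) = 68.457 + 58.138 + 139.637 + 17.526 + 62.763 + 170.889 + 237.045 = 754.455 mg/L

754.455 mg/L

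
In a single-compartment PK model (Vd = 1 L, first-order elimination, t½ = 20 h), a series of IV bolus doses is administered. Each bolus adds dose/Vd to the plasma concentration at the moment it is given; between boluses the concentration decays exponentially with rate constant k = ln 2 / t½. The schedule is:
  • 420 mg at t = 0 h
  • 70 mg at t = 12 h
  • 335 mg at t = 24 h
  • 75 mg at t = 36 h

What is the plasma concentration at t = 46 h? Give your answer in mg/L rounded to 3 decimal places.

k = ln 2 / 20 = 0.03466 per h
Dose 1 (420 mg at t=0 h): 420·exp(−0.03466·46) = 85.287 mg/L
Dose 2 (70 mg at t=12 h): 70·exp(−0.03466·34) = 21.545 mg/L
Dose 3 (335 mg at t=24 h): 335·exp(−0.03466·22) = 156.283 mg/L
Dose 4 (75 mg at t=36 h): 75·exp(−0.03466·10) = 53.033 mg/L
C(46) = 85.287 + 21.545 + 156.283 + 53.033 = 316.148 mg/L

316.148 mg/L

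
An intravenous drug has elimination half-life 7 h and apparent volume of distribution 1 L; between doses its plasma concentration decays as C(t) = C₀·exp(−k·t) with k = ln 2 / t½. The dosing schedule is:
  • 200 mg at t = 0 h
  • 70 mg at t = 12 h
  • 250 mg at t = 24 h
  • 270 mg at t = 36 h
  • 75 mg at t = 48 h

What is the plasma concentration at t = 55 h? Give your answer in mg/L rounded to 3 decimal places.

k = ln 2 / 7 = 0.09902 per h
Dose 1 (200 mg at t=0 h): 200·exp(−0.09902·55) = 0.863 mg/L
Dose 2 (70 mg at t=12 h): 70·exp(−0.09902·43) = 0.991 mg/L
Dose 3 (250 mg at t=24 h): 250·exp(−0.09902·31) = 11.609 mg/L
Dose 4 (270 mg at t=36 h): 270·exp(−0.09902·19) = 41.142 mg/L
Dose 5 (75 mg at t=48 h): 75·exp(−0.09902·7) = 37.500 mg/L
C(55) = 0.863 + 0.991 + 11.609 + 41.142 + 37.500 = 92.104 mg/L

92.104 mg/L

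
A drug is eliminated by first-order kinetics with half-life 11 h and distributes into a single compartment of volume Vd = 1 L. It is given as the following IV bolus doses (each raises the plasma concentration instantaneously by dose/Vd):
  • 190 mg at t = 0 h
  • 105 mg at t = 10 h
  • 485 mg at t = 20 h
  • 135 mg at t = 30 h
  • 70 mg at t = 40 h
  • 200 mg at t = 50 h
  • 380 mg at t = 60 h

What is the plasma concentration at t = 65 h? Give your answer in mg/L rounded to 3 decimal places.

k = ln 2 / 11 = 0.06301 per h
Dose 1 (190 mg at t=0 h): 190·exp(−0.06301·65) = 3.162 mg/L
Dose 2 (105 mg at t=10 h): 105·exp(−0.06301·55) = 3.281 mg/L
Dose 3 (485 mg at t=20 h): 485·exp(−0.06301·45) = 28.461 mg/L
Dose 4 (135 mg at t=30 h): 135·exp(−0.06301·35) = 14.877 mg/L
Dose 5 (70 mg at t=40 h): 70·exp(−0.06301·25) = 14.486 mg/L
Dose 6 (200 mg at t=50 h): 200·exp(−0.06301·15) = 77.720 mg/L
Dose 7 (380 mg at t=60 h): 380·exp(−0.06301·5) = 277.301 mg/L
C(65) = 3.162 + 3.281 + 28.461 + 14.877 + 14.486 + 77.720 + 277.301 = 419.289 mg/L

419.289 mg/L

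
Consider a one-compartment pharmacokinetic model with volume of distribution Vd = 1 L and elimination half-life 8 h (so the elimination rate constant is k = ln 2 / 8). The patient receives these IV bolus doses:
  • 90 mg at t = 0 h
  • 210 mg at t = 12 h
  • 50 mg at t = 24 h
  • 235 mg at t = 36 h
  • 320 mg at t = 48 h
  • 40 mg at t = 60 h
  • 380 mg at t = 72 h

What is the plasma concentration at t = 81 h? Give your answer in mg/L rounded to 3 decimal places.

k = ln 2 / 8 = 0.08664 per h
Dose 1 (90 mg at t=0 h): 90·exp(−0.08664·81) = 0.081 mg/L
Dose 2 (210 mg at t=12 h): 210·exp(−0.08664·69) = 0.532 mg/L
Dose 3 (50 mg at t=24 h): 50·exp(−0.08664·57) = 0.358 mg/L
Dose 4 (235 mg at t=36 h): 235·exp(−0.08664·45) = 4.762 mg/L
Dose 5 (320 mg at t=48 h): 320·exp(−0.08664·33) = 18.340 mg/L
Dose 6 (40 mg at t=60 h): 40·exp(−0.08664·21) = 6.484 mg/L
Dose 7 (380 mg at t=72 h): 380·exp(−0.08664·9) = 174.231 mg/L
C(81) = 0.081 + 0.532 + 0.358 + 4.762 + 18.340 + 6.484 + 174.231 = 204.788 mg/L

204.788 mg/L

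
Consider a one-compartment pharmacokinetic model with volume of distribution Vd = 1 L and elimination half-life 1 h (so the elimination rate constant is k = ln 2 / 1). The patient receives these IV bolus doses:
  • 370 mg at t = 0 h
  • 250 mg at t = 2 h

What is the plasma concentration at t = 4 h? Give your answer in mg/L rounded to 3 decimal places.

85.625 mg/L

k = ln 2 / 1 = 0.69315 per h
Dose 1 (370 mg at t=0 h): 370·exp(−0.69315·4) = 23.125 mg/L
Dose 2 (250 mg at t=2 h): 250·exp(−0.69315·2) = 62.500 mg/L
C(4) = 23.125 + 62.500 = 85.625 mg/L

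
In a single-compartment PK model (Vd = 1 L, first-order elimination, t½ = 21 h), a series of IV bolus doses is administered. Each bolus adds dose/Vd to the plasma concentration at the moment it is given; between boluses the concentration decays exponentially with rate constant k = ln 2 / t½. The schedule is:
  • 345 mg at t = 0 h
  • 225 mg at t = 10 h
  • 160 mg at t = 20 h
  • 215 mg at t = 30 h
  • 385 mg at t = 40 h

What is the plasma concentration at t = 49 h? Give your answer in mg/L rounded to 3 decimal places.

k = ln 2 / 21 = 0.03301 per h
Dose 1 (345 mg at t=0 h): 345·exp(−0.03301·49) = 68.457 mg/L
Dose 2 (225 mg at t=10 h): 225·exp(−0.03301·39) = 62.105 mg/L
Dose 3 (160 mg at t=20 h): 160·exp(−0.03301·29) = 61.434 mg/L
Dose 4 (215 mg at t=30 h): 215·exp(−0.03301·19) = 114.836 mg/L
Dose 5 (385 mg at t=40 h): 385·exp(−0.03301·9) = 286.054 mg/L
C(49) = 68.457 + 62.105 + 61.434 + 114.836 + 286.054 = 592.886 mg/L

592.886 mg/L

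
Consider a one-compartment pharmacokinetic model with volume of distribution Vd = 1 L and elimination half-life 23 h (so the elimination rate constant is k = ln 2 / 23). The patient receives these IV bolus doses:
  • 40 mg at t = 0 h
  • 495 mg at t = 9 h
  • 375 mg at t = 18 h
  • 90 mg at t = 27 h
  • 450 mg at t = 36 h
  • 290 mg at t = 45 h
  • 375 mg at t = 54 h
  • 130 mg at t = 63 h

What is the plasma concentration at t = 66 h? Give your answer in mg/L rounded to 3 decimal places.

926.534 mg/L

k = ln 2 / 23 = 0.03014 per h
Dose 1 (40 mg at t=0 h): 40·exp(−0.03014·66) = 5.473 mg/L
Dose 2 (495 mg at t=9 h): 495·exp(−0.03014·57) = 88.833 mg/L
Dose 3 (375 mg at t=18 h): 375·exp(−0.03014·48) = 88.266 mg/L
Dose 4 (90 mg at t=27 h): 90·exp(−0.03014·39) = 27.784 mg/L
Dose 5 (450 mg at t=36 h): 450·exp(−0.03014·30) = 182.207 mg/L
Dose 6 (290 mg at t=45 h): 290·exp(−0.03014·21) = 154.008 mg/L
Dose 7 (375 mg at t=54 h): 375·exp(−0.03014·12) = 261.199 mg/L
Dose 8 (130 mg at t=63 h): 130·exp(−0.03014·3) = 118.762 mg/L
C(66) = 5.473 + 88.833 + 88.266 + 27.784 + 182.207 + 154.008 + 261.199 + 118.762 = 926.534 mg/L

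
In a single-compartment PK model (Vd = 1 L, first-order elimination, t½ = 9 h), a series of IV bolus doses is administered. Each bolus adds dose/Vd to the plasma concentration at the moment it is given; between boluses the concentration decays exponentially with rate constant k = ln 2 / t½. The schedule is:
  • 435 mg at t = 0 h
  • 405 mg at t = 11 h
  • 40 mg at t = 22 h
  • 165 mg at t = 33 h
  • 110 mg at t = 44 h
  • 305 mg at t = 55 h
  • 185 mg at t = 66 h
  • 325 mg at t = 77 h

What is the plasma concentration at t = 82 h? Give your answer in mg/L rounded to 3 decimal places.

k = ln 2 / 9 = 0.07702 per h
Dose 1 (435 mg at t=0 h): 435·exp(−0.07702·82) = 0.787 mg/L
Dose 2 (405 mg at t=11 h): 405·exp(−0.07702·71) = 1.709 mg/L
Dose 3 (40 mg at t=22 h): 40·exp(−0.07702·60) = 0.394 mg/L
Dose 4 (165 mg at t=33 h): 165·exp(−0.07702·49) = 3.789 mg/L
Dose 5 (110 mg at t=44 h): 110·exp(−0.07702·38) = 5.894 mg/L
Dose 6 (305 mg at t=55 h): 305·exp(−0.07702·27) = 38.125 mg/L
Dose 7 (185 mg at t=66 h): 185·exp(−0.07702·16) = 53.952 mg/L
Dose 8 (325 mg at t=77 h): 325·exp(−0.07702·5) = 221.128 mg/L
C(82) = 0.787 + 1.709 + 0.394 + 3.789 + 5.894 + 38.125 + 53.952 + 221.128 = 325.777 mg/L

325.777 mg/L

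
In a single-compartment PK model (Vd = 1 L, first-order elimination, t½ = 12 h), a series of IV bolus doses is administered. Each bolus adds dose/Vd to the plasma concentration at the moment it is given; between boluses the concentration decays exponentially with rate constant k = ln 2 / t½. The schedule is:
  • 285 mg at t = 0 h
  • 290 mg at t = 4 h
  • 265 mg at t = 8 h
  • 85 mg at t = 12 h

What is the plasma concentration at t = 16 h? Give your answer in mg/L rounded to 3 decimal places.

k = ln 2 / 12 = 0.05776 per h
Dose 1 (285 mg at t=0 h): 285·exp(−0.05776·16) = 113.102 mg/L
Dose 2 (290 mg at t=4 h): 290·exp(−0.05776·12) = 145.000 mg/L
Dose 3 (265 mg at t=8 h): 265·exp(−0.05776·8) = 166.940 mg/L
Dose 4 (85 mg at t=12 h): 85·exp(−0.05776·4) = 67.465 mg/L
C(16) = 113.102 + 145.000 + 166.940 + 67.465 = 492.506 mg/L

492.506 mg/L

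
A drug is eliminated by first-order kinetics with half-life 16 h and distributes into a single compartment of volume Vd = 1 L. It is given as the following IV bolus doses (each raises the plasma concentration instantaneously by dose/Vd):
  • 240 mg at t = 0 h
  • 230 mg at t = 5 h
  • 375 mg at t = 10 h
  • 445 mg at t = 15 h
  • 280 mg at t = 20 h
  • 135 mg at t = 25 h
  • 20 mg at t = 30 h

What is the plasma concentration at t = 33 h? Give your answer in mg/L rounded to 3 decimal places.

740.774 mg/L

k = ln 2 / 16 = 0.04332 per h
Dose 1 (240 mg at t=0 h): 240·exp(−0.04332·33) = 57.456 mg/L
Dose 2 (230 mg at t=5 h): 230·exp(−0.04332·28) = 68.379 mg/L
Dose 3 (375 mg at t=10 h): 375·exp(−0.04332·23) = 138.452 mg/L
Dose 4 (445 mg at t=15 h): 445·exp(−0.04332·18) = 204.033 mg/L
Dose 5 (280 mg at t=20 h): 280·exp(−0.04332·13) = 159.430 mg/L
Dose 6 (135 mg at t=25 h): 135·exp(−0.04332·8) = 95.459 mg/L
Dose 7 (20 mg at t=30 h): 20·exp(−0.04332·3) = 17.563 mg/L
C(33) = 57.456 + 68.379 + 138.452 + 204.033 + 159.430 + 95.459 + 17.563 = 740.774 mg/L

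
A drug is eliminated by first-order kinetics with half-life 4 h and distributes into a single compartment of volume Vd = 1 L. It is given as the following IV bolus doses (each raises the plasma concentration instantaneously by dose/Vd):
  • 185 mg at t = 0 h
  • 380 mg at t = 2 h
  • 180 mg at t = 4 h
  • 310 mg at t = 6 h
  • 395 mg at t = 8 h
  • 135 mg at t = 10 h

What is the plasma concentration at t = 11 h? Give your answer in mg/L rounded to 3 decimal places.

k = ln 2 / 4 = 0.17329 per h
Dose 1 (185 mg at t=0 h): 185·exp(−0.17329·11) = 27.500 mg/L
Dose 2 (380 mg at t=2 h): 380·exp(−0.17329·9) = 79.885 mg/L
Dose 3 (180 mg at t=4 h): 180·exp(−0.17329·7) = 53.514 mg/L
Dose 4 (310 mg at t=6 h): 310·exp(−0.17329·5) = 130.339 mg/L
Dose 5 (395 mg at t=8 h): 395·exp(−0.17329·3) = 234.868 mg/L
Dose 6 (135 mg at t=10 h): 135·exp(−0.17329·1) = 113.521 mg/L
C(11) = 27.500 + 79.885 + 53.514 + 130.339 + 234.868 + 113.521 = 639.628 mg/L

639.628 mg/L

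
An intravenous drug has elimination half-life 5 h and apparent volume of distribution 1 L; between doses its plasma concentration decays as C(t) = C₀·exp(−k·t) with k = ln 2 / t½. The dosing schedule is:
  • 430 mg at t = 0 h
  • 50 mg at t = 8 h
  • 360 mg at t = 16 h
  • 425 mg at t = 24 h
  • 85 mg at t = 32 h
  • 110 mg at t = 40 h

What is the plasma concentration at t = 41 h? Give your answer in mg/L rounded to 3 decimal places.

173.659 mg/L

k = ln 2 / 5 = 0.13863 per h
Dose 1 (430 mg at t=0 h): 430·exp(−0.13863·41) = 1.462 mg/L
Dose 2 (50 mg at t=8 h): 50·exp(−0.13863·33) = 0.515 mg/L
Dose 3 (360 mg at t=16 h): 360·exp(−0.13863·25) = 11.250 mg/L
Dose 4 (425 mg at t=24 h): 425·exp(−0.13863·17) = 40.261 mg/L
Dose 5 (85 mg at t=32 h): 85·exp(−0.13863·9) = 24.410 mg/L
Dose 6 (110 mg at t=40 h): 110·exp(−0.13863·1) = 95.761 mg/L
C(41) = 1.462 + 0.515 + 11.250 + 40.261 + 24.410 + 95.761 = 173.659 mg/L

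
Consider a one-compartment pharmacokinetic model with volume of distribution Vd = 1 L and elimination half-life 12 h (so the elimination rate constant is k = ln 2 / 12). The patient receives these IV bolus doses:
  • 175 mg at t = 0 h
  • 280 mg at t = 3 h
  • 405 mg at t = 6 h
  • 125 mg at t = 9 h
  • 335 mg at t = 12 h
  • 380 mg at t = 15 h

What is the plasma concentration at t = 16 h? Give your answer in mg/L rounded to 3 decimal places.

1136.879 mg/L

k = ln 2 / 12 = 0.05776 per h
Dose 1 (175 mg at t=0 h): 175·exp(−0.05776·16) = 69.449 mg/L
Dose 2 (280 mg at t=3 h): 280·exp(−0.05776·13) = 132.142 mg/L
Dose 3 (405 mg at t=6 h): 405·exp(−0.05776·10) = 227.299 mg/L
Dose 4 (125 mg at t=9 h): 125·exp(−0.05776·7) = 83.427 mg/L
Dose 5 (335 mg at t=12 h): 335·exp(−0.05776·4) = 265.890 mg/L
Dose 6 (380 mg at t=15 h): 380·exp(−0.05776·1) = 358.672 mg/L
C(16) = 69.449 + 132.142 + 227.299 + 83.427 + 265.890 + 358.672 = 1136.879 mg/L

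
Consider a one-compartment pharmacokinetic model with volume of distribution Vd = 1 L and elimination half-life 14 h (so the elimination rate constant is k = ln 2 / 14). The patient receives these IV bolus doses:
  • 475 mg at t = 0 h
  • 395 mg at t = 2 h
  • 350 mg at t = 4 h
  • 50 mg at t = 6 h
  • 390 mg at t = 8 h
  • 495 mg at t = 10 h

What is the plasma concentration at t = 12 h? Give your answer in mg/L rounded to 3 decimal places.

k = ln 2 / 14 = 0.04951 per h
Dose 1 (475 mg at t=0 h): 475·exp(−0.04951·12) = 262.221 mg/L
Dose 2 (395 mg at t=2 h): 395·exp(−0.04951·10) = 240.755 mg/L
Dose 3 (350 mg at t=4 h): 350·exp(−0.04951·8) = 235.533 mg/L
Dose 4 (50 mg at t=6 h): 50·exp(−0.04951·6) = 37.150 mg/L
Dose 5 (390 mg at t=8 h): 390·exp(−0.04951·4) = 319.931 mg/L
Dose 6 (495 mg at t=10 h): 495·exp(−0.04951·2) = 448.333 mg/L
C(12) = 262.221 + 240.755 + 235.533 + 37.150 + 319.931 + 448.333 = 1543.923 mg/L

1543.923 mg/L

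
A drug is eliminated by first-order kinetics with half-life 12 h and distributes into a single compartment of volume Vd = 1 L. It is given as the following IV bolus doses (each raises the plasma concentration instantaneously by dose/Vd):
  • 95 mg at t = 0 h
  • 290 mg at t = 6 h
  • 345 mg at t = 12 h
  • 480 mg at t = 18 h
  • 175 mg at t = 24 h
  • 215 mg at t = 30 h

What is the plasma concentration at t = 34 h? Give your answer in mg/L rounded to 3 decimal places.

627.034 mg/L

k = ln 2 / 12 = 0.05776 per h
Dose 1 (95 mg at t=0 h): 95·exp(−0.05776·34) = 13.329 mg/L
Dose 2 (290 mg at t=6 h): 290·exp(−0.05776·28) = 57.543 mg/L
Dose 3 (345 mg at t=12 h): 345·exp(−0.05776·22) = 96.812 mg/L
Dose 4 (480 mg at t=18 h): 480·exp(−0.05776·16) = 190.488 mg/L
Dose 5 (175 mg at t=24 h): 175·exp(−0.05776·10) = 98.215 mg/L
Dose 6 (215 mg at t=30 h): 215·exp(−0.05776·4) = 170.646 mg/L
C(34) = 13.329 + 57.543 + 96.812 + 190.488 + 98.215 + 170.646 = 627.034 mg/L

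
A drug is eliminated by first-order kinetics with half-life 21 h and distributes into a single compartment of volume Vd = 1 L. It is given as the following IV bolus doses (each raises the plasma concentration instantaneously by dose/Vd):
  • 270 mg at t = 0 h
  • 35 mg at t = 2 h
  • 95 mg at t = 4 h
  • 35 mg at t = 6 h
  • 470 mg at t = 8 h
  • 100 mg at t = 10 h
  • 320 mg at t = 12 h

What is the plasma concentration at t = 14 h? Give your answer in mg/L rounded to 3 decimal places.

k = ln 2 / 21 = 0.03301 per h
Dose 1 (270 mg at t=0 h): 270·exp(−0.03301·14) = 170.089 mg/L
Dose 2 (35 mg at t=2 h): 35·exp(−0.03301·12) = 23.553 mg/L
Dose 3 (95 mg at t=4 h): 95·exp(−0.03301·10) = 68.293 mg/L
Dose 4 (35 mg at t=6 h): 35·exp(−0.03301·8) = 26.878 mg/L
Dose 5 (470 mg at t=8 h): 470·exp(−0.03301·6) = 385.558 mg/L
Dose 6 (100 mg at t=10 h): 100·exp(−0.03301·4) = 87.632 mg/L
Dose 7 (320 mg at t=12 h): 320·exp(−0.03301·2) = 299.558 mg/L
C(14) = 170.089 + 23.553 + 68.293 + 26.878 + 385.558 + 87.632 + 299.558 = 1061.560 mg/L

1061.560 mg/L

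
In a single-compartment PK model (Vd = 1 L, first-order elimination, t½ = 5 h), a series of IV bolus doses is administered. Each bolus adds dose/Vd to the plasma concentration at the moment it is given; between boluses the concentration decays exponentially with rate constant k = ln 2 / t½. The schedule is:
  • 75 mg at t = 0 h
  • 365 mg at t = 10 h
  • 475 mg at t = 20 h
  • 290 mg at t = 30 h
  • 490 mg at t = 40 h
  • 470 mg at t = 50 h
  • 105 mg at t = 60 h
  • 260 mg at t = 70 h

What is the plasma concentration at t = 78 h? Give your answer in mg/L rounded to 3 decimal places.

k = ln 2 / 5 = 0.13863 per h
Dose 1 (75 mg at t=0 h): 75·exp(−0.13863·78) = 0.002 mg/L
Dose 2 (365 mg at t=10 h): 365·exp(−0.13863·68) = 0.029 mg/L
Dose 3 (475 mg at t=20 h): 475·exp(−0.13863·58) = 0.153 mg/L
Dose 4 (290 mg at t=30 h): 290·exp(−0.13863·48) = 0.374 mg/L
Dose 5 (490 mg at t=40 h): 490·exp(−0.13863·38) = 2.526 mg/L
Dose 6 (470 mg at t=50 h): 470·exp(−0.13863·28) = 9.690 mg/L
Dose 7 (105 mg at t=60 h): 105·exp(−0.13863·18) = 8.659 mg/L
Dose 8 (260 mg at t=70 h): 260·exp(−0.13863·8) = 85.768 mg/L
C(78) = 0.002 + 0.029 + 0.153 + 0.374 + 2.526 + 9.690 + 8.659 + 85.768 = 107.201 mg/L

107.201 mg/L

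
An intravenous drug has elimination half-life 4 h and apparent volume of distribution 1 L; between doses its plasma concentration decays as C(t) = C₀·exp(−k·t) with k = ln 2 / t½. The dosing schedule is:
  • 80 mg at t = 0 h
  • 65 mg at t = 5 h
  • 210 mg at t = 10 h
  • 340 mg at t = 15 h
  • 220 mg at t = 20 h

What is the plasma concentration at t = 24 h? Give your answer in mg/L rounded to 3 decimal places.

203.703 mg/L

k = ln 2 / 4 = 0.17329 per h
Dose 1 (80 mg at t=0 h): 80·exp(−0.17329·24) = 1.250 mg/L
Dose 2 (65 mg at t=5 h): 65·exp(−0.17329·19) = 2.416 mg/L
Dose 3 (210 mg at t=10 h): 210·exp(−0.17329·14) = 18.562 mg/L
Dose 4 (340 mg at t=15 h): 340·exp(−0.17329·9) = 71.476 mg/L
Dose 5 (220 mg at t=20 h): 220·exp(−0.17329·4) = 110.000 mg/L
C(24) = 1.250 + 2.416 + 18.562 + 71.476 + 110.000 = 203.703 mg/L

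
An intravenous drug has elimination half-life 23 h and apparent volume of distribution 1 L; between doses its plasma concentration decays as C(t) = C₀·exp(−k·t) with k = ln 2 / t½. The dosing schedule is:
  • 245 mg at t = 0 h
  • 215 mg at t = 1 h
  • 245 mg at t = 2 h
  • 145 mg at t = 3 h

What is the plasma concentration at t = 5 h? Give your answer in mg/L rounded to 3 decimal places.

761.653 mg/L

k = ln 2 / 23 = 0.03014 per h
Dose 1 (245 mg at t=0 h): 245·exp(−0.03014·5) = 210.729 mg/L
Dose 2 (215 mg at t=1 h): 215·exp(−0.03014·4) = 190.584 mg/L
Dose 3 (245 mg at t=2 h): 245·exp(−0.03014·3) = 223.821 mg/L
Dose 4 (145 mg at t=3 h): 145·exp(−0.03014·2) = 136.518 mg/L
C(5) = 210.729 + 190.584 + 223.821 + 136.518 = 761.653 mg/L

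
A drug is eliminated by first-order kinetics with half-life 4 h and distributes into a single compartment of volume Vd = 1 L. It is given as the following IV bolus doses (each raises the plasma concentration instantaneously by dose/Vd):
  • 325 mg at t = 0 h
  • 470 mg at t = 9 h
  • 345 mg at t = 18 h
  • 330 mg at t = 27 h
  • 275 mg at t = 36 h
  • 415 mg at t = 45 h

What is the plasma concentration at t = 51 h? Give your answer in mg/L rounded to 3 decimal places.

173.825 mg/L

k = ln 2 / 4 = 0.17329 per h
Dose 1 (325 mg at t=0 h): 325·exp(−0.17329·51) = 0.047 mg/L
Dose 2 (470 mg at t=9 h): 470·exp(−0.17329·42) = 0.325 mg/L
Dose 3 (345 mg at t=18 h): 345·exp(−0.17329·33) = 1.133 mg/L
Dose 4 (330 mg at t=27 h): 330·exp(−0.17329·24) = 5.156 mg/L
Dose 5 (275 mg at t=36 h): 275·exp(−0.17329·15) = 20.439 mg/L
Dose 6 (415 mg at t=45 h): 415·exp(−0.17329·6) = 146.725 mg/L
C(51) = 0.047 + 0.325 + 1.133 + 5.156 + 20.439 + 146.725 = 173.825 mg/L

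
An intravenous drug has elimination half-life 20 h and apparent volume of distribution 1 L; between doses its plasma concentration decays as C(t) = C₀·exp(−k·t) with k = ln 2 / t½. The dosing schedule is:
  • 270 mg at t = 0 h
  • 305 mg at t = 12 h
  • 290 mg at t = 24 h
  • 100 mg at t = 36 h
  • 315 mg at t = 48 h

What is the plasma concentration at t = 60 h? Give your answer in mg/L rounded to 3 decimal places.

k = ln 2 / 20 = 0.03466 per h
Dose 1 (270 mg at t=0 h): 270·exp(−0.03466·60) = 33.750 mg/L
Dose 2 (305 mg at t=12 h): 305·exp(−0.03466·48) = 57.787 mg/L
Dose 3 (290 mg at t=24 h): 290·exp(−0.03466·36) = 83.281 mg/L
Dose 4 (100 mg at t=36 h): 100·exp(−0.03466·24) = 43.528 mg/L
Dose 5 (315 mg at t=48 h): 315·exp(−0.03466·12) = 207.822 mg/L
C(60) = 33.750 + 57.787 + 83.281 + 43.528 + 207.822 = 426.167 mg/L

426.167 mg/L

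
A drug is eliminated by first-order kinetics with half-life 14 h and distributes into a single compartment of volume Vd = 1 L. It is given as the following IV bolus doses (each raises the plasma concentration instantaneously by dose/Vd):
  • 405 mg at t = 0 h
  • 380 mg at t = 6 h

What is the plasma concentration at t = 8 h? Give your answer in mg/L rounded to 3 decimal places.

k = ln 2 / 14 = 0.04951 per h
Dose 1 (405 mg at t=0 h): 405·exp(−0.04951·8) = 272.545 mg/L
Dose 2 (380 mg at t=6 h): 380·exp(−0.04951·2) = 344.175 mg/L
C(8) = 272.545 + 344.175 = 616.720 mg/L

616.720 mg/L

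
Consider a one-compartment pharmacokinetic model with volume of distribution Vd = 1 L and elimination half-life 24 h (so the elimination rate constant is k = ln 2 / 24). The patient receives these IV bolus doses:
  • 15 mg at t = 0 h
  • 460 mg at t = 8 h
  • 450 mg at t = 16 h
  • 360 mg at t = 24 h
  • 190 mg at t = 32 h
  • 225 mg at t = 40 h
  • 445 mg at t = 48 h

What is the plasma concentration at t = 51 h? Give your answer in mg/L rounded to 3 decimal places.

1146.712 mg/L

k = ln 2 / 24 = 0.02888 per h
Dose 1 (15 mg at t=0 h): 15·exp(−0.02888·51) = 3.439 mg/L
Dose 2 (460 mg at t=8 h): 460·exp(−0.02888·43) = 132.866 mg/L
Dose 3 (450 mg at t=16 h): 450·exp(−0.02888·35) = 163.761 mg/L
Dose 4 (360 mg at t=24 h): 360·exp(−0.02888·27) = 165.061 mg/L
Dose 5 (190 mg at t=32 h): 190·exp(−0.02888·19) = 109.759 mg/L
Dose 6 (225 mg at t=40 h): 225·exp(−0.02888·11) = 163.761 mg/L
Dose 7 (445 mg at t=48 h): 445·exp(−0.02888·3) = 408.067 mg/L
C(51) = 3.439 + 132.866 + 163.761 + 165.061 + 109.759 + 163.761 + 408.067 = 1146.712 mg/L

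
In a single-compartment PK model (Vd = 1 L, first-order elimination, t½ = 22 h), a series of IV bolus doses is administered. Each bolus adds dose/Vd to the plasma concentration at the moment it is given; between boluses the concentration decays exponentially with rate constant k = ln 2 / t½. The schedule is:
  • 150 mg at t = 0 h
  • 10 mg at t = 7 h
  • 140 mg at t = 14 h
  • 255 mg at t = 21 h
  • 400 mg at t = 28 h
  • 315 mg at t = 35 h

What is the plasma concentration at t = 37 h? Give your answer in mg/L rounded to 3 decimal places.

k = ln 2 / 22 = 0.03151 per h
Dose 1 (150 mg at t=0 h): 150·exp(−0.03151·37) = 46.753 mg/L
Dose 2 (10 mg at t=7 h): 10·exp(−0.03151·30) = 3.886 mg/L
Dose 3 (140 mg at t=14 h): 140·exp(−0.03151·23) = 67.829 mg/L
Dose 4 (255 mg at t=21 h): 255·exp(−0.03151·16) = 154.031 mg/L
Dose 5 (400 mg at t=28 h): 400·exp(−0.03151·9) = 301.239 mg/L
Dose 6 (315 mg at t=35 h): 315·exp(−0.03151·2) = 295.763 mg/L
C(37) = 46.753 + 3.886 + 67.829 + 154.031 + 301.239 + 295.763 = 869.502 mg/L

869.502 mg/L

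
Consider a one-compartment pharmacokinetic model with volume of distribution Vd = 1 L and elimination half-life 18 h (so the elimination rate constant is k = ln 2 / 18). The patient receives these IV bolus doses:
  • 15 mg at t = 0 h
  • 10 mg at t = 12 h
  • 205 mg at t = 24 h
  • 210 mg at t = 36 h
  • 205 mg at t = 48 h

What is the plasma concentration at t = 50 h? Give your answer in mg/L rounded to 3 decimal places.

k = ln 2 / 18 = 0.03851 per h
Dose 1 (15 mg at t=0 h): 15·exp(−0.03851·50) = 2.187 mg/L
Dose 2 (10 mg at t=12 h): 10·exp(−0.03851·38) = 2.315 mg/L
Dose 3 (205 mg at t=24 h): 205·exp(−0.03851·26) = 75.324 mg/L
Dose 4 (210 mg at t=36 h): 210·exp(−0.03851·14) = 122.486 mg/L
Dose 5 (205 mg at t=48 h): 205·exp(−0.03851·2) = 189.804 mg/L
C(50) = 2.187 + 2.315 + 75.324 + 122.486 + 189.804 = 392.116 mg/L

392.116 mg/L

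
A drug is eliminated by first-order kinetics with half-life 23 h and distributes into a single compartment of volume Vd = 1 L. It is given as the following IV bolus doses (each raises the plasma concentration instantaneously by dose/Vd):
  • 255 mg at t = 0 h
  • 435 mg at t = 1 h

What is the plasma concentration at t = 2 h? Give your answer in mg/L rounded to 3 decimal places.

662.170 mg/L

k = ln 2 / 23 = 0.03014 per h
Dose 1 (255 mg at t=0 h): 255·exp(−0.03014·2) = 240.084 mg/L
Dose 2 (435 mg at t=1 h): 435·exp(−0.03014·1) = 422.086 mg/L
C(2) = 240.084 + 422.086 = 662.170 mg/L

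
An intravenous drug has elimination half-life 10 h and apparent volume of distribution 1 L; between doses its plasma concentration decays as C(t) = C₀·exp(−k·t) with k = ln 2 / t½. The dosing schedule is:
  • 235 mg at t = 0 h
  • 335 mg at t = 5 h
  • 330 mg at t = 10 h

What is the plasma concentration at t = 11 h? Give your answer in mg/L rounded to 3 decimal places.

k = ln 2 / 10 = 0.06931 per h
Dose 1 (235 mg at t=0 h): 235·exp(−0.06931·11) = 109.631 mg/L
Dose 2 (335 mg at t=5 h): 335·exp(−0.06931·6) = 221.018 mg/L
Dose 3 (330 mg at t=10 h): 330·exp(−0.06931·1) = 307.901 mg/L
C(11) = 109.631 + 221.018 + 307.901 = 638.550 mg/L

638.550 mg/L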